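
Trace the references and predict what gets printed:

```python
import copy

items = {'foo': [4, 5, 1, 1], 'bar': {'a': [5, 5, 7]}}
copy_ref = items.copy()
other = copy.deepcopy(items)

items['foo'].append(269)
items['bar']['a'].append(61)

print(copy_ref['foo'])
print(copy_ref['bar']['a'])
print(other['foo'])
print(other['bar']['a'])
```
[4, 5, 1, 1, 269]
[5, 5, 7, 61]
[4, 5, 1, 1]
[5, 5, 7]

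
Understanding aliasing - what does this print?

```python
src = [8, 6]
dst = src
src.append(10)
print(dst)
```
[8, 6, 10]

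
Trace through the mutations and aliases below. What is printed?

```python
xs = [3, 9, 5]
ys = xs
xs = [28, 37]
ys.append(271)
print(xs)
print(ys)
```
[28, 37]
[3, 9, 5, 271]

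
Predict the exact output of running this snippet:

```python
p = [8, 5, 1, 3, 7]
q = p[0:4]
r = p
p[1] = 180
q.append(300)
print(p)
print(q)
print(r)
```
[8, 180, 1, 3, 7]
[8, 5, 1, 3, 300]
[8, 180, 1, 3, 7]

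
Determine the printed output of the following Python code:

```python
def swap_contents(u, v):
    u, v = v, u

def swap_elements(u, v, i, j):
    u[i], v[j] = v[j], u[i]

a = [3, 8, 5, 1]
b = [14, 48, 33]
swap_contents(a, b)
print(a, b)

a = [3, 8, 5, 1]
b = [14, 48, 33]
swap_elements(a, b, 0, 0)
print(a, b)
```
[3, 8, 5, 1] [14, 48, 33]
[14, 8, 5, 1] [3, 48, 33]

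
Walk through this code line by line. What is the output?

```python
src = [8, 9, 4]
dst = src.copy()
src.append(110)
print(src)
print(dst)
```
[8, 9, 4, 110]
[8, 9, 4]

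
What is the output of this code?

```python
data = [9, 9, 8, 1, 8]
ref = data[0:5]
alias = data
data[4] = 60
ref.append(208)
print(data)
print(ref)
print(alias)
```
[9, 9, 8, 1, 60]
[9, 9, 8, 1, 8, 208]
[9, 9, 8, 1, 60]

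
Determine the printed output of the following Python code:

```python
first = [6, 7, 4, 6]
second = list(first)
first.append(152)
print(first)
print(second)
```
[6, 7, 4, 6, 152]
[6, 7, 4, 6]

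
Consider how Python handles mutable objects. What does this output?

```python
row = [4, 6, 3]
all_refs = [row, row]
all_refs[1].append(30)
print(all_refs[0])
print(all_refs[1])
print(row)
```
[4, 6, 3, 30]
[4, 6, 3, 30]
[4, 6, 3, 30]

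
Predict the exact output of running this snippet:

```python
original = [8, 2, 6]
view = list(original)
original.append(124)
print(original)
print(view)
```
[8, 2, 6, 124]
[8, 2, 6]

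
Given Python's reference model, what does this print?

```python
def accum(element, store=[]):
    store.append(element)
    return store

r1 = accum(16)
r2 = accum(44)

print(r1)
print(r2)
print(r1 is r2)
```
[16, 44]
[16, 44]
True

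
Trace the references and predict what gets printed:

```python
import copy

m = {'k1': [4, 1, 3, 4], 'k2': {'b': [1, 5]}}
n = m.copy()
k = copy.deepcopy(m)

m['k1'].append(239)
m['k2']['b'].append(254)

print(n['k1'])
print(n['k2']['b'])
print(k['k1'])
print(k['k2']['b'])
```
[4, 1, 3, 4, 239]
[1, 5, 254]
[4, 1, 3, 4]
[1, 5]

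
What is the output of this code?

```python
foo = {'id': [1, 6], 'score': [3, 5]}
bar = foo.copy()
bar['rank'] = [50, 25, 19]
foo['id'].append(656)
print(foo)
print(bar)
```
{'id': [1, 6, 656], 'score': [3, 5]}
{'id': [1, 6, 656], 'score': [3, 5], 'rank': [50, 25, 19]}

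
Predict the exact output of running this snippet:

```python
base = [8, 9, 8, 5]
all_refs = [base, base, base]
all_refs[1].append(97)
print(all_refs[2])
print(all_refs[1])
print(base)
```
[8, 9, 8, 5, 97]
[8, 9, 8, 5, 97]
[8, 9, 8, 5, 97]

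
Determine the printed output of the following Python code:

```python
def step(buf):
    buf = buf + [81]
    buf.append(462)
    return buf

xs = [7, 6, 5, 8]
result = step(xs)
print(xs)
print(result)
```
[7, 6, 5, 8]
[7, 6, 5, 8, 81, 462]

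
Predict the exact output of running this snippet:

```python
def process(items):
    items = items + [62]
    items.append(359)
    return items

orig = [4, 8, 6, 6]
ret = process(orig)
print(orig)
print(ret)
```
[4, 8, 6, 6]
[4, 8, 6, 6, 62, 359]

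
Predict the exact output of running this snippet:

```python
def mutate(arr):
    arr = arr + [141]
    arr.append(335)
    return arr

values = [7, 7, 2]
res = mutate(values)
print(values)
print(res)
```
[7, 7, 2]
[7, 7, 2, 141, 335]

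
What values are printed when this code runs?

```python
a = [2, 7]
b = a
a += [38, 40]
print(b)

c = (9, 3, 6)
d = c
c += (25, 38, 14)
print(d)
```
[2, 7, 38, 40]
(9, 3, 6)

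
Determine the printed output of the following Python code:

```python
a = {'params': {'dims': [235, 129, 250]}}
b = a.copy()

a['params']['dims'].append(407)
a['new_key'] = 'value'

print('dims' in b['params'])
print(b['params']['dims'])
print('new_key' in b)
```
True
[235, 129, 250, 407]
False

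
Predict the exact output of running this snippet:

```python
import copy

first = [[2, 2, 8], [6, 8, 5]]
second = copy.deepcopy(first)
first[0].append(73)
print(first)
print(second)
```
[[2, 2, 8, 73], [6, 8, 5]]
[[2, 2, 8], [6, 8, 5]]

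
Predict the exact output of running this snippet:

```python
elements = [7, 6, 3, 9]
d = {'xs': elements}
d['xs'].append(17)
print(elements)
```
[7, 6, 3, 9, 17]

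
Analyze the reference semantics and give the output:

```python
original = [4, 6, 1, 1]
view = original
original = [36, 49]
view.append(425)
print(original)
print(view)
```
[36, 49]
[4, 6, 1, 1, 425]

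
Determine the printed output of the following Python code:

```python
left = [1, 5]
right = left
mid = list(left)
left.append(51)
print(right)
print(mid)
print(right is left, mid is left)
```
[1, 5, 51]
[1, 5]
True False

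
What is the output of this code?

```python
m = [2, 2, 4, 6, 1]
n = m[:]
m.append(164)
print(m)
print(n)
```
[2, 2, 4, 6, 1, 164]
[2, 2, 4, 6, 1]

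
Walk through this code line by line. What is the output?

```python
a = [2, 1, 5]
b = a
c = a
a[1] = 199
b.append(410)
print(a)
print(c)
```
[2, 199, 5, 410]
[2, 199, 5, 410]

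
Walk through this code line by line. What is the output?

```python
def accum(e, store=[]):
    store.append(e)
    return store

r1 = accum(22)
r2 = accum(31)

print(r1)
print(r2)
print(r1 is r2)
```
[22, 31]
[22, 31]
True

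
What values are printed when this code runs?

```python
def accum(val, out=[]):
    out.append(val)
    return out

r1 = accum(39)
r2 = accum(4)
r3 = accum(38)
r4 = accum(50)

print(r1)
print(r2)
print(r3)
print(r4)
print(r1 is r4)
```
[39, 4, 38, 50]
[39, 4, 38, 50]
[39, 4, 38, 50]
[39, 4, 38, 50]
True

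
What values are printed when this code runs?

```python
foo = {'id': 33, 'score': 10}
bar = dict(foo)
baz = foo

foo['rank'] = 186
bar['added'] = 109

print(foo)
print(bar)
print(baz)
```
{'id': 33, 'score': 10, 'rank': 186}
{'id': 33, 'score': 10, 'added': 109}
{'id': 33, 'score': 10, 'rank': 186}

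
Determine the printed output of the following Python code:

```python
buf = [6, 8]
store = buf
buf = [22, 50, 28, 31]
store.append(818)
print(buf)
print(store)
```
[22, 50, 28, 31]
[6, 8, 818]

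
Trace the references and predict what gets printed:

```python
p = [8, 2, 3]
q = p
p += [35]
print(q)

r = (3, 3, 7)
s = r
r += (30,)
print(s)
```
[8, 2, 3, 35]
(3, 3, 7)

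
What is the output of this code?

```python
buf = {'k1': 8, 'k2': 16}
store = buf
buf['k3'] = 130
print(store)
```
{'k1': 8, 'k2': 16, 'k3': 130}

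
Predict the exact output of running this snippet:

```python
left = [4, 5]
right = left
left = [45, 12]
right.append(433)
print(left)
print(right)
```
[45, 12]
[4, 5, 433]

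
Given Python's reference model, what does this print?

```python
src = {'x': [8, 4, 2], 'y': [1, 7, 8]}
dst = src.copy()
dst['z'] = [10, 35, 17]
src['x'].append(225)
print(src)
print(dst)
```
{'x': [8, 4, 2, 225], 'y': [1, 7, 8]}
{'x': [8, 4, 2, 225], 'y': [1, 7, 8], 'z': [10, 35, 17]}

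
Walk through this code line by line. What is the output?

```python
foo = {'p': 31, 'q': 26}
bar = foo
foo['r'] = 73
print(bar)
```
{'p': 31, 'q': 26, 'r': 73}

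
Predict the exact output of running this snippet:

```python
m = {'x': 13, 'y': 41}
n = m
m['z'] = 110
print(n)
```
{'x': 13, 'y': 41, 'z': 110}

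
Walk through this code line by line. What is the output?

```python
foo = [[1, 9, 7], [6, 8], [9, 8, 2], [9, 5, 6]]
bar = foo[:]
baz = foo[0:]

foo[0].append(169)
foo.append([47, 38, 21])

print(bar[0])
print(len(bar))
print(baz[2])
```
[1, 9, 7, 169]
4
[9, 8, 2]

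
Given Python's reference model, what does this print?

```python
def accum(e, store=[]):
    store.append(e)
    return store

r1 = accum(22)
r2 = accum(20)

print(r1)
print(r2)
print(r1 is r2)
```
[22, 20]
[22, 20]
True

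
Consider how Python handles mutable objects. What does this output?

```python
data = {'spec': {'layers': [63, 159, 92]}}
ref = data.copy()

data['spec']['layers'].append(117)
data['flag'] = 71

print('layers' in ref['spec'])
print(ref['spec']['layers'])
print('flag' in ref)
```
True
[63, 159, 92, 117]
False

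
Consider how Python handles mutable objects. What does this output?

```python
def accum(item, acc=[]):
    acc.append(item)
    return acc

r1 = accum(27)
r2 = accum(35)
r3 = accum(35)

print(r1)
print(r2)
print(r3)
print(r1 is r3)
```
[27, 35, 35]
[27, 35, 35]
[27, 35, 35]
True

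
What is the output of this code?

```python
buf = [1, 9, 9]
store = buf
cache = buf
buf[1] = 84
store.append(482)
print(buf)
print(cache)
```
[1, 84, 9, 482]
[1, 84, 9, 482]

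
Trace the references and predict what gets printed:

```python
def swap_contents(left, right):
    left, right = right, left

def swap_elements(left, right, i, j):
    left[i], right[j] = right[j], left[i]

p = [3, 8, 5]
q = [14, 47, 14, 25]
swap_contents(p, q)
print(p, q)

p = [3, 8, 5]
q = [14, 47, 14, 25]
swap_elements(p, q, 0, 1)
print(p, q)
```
[3, 8, 5] [14, 47, 14, 25]
[47, 8, 5] [14, 3, 14, 25]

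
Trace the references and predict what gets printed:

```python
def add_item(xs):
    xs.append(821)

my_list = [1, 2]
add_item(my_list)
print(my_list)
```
[1, 2, 821]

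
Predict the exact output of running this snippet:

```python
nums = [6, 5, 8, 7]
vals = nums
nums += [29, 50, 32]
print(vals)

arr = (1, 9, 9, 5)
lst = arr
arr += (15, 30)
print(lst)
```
[6, 5, 8, 7, 29, 50, 32]
(1, 9, 9, 5)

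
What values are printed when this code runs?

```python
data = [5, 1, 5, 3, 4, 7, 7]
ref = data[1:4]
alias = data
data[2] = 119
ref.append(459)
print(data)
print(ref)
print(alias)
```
[5, 1, 119, 3, 4, 7, 7]
[1, 5, 3, 459]
[5, 1, 119, 3, 4, 7, 7]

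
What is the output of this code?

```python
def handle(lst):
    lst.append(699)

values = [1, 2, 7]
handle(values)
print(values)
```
[1, 2, 7, 699]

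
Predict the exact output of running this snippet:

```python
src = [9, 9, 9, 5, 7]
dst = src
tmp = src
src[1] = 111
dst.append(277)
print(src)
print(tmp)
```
[9, 111, 9, 5, 7, 277]
[9, 111, 9, 5, 7, 277]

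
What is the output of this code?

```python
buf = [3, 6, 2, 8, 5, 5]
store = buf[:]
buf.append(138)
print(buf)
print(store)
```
[3, 6, 2, 8, 5, 5, 138]
[3, 6, 2, 8, 5, 5]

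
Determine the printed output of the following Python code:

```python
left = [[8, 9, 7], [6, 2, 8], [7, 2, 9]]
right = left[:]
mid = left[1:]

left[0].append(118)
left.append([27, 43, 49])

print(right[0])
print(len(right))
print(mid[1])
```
[8, 9, 7, 118]
3
[7, 2, 9]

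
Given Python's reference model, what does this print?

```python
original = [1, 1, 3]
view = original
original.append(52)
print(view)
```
[1, 1, 3, 52]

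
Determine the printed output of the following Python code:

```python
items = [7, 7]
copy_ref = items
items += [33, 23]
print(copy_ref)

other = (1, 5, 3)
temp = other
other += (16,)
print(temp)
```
[7, 7, 33, 23]
(1, 5, 3)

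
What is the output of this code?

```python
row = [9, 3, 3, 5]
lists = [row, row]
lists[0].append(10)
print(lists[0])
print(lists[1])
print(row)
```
[9, 3, 3, 5, 10]
[9, 3, 3, 5, 10]
[9, 3, 3, 5, 10]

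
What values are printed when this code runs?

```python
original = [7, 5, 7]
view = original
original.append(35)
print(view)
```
[7, 5, 7, 35]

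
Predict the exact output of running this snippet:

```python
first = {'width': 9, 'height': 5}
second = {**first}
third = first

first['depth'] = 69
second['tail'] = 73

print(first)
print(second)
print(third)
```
{'width': 9, 'height': 5, 'depth': 69}
{'width': 9, 'height': 5, 'tail': 73}
{'width': 9, 'height': 5, 'depth': 69}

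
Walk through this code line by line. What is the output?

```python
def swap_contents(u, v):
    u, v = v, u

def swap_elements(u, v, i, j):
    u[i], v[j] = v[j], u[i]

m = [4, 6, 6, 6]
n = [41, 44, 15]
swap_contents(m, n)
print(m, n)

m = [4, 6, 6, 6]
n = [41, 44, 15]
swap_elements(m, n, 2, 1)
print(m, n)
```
[4, 6, 6, 6] [41, 44, 15]
[4, 6, 44, 6] [41, 6, 15]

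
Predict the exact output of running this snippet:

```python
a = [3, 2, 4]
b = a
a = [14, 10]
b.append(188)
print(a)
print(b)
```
[14, 10]
[3, 2, 4, 188]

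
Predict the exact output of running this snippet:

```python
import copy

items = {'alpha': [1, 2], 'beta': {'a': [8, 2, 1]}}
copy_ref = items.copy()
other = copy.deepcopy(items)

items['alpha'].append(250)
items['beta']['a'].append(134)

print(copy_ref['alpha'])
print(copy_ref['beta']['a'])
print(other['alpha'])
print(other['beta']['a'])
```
[1, 2, 250]
[8, 2, 1, 134]
[1, 2]
[8, 2, 1]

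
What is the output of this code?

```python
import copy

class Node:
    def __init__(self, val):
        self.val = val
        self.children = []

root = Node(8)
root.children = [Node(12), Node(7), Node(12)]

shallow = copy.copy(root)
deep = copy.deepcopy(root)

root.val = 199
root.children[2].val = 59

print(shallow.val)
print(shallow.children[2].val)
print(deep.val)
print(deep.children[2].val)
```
8
59
8
12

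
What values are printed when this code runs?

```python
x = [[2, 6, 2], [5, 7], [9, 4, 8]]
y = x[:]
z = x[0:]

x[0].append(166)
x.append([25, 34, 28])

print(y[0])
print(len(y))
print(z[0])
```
[2, 6, 2, 166]
3
[2, 6, 2, 166]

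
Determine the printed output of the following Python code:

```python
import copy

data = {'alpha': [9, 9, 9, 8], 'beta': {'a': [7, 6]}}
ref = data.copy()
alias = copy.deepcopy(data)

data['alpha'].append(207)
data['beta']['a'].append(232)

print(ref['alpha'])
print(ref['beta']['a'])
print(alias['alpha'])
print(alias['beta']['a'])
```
[9, 9, 9, 8, 207]
[7, 6, 232]
[9, 9, 9, 8]
[7, 6]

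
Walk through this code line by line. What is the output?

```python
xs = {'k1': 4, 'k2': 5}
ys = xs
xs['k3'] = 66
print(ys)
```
{'k1': 4, 'k2': 5, 'k3': 66}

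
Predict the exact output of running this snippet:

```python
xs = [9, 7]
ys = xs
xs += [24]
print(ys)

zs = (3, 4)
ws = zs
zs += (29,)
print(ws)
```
[9, 7, 24]
(3, 4)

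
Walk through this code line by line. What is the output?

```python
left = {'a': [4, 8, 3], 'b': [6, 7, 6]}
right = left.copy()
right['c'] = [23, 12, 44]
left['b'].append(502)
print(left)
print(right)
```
{'a': [4, 8, 3], 'b': [6, 7, 6, 502]}
{'a': [4, 8, 3], 'b': [6, 7, 6, 502], 'c': [23, 12, 44]}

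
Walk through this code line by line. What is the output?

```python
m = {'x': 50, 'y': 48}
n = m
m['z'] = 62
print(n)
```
{'x': 50, 'y': 48, 'z': 62}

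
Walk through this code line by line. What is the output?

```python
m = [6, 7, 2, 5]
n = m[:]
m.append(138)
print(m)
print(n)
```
[6, 7, 2, 5, 138]
[6, 7, 2, 5]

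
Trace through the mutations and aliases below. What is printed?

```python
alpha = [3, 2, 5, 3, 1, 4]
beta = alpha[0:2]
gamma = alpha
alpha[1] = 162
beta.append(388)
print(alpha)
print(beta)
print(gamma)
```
[3, 162, 5, 3, 1, 4]
[3, 2, 388]
[3, 162, 5, 3, 1, 4]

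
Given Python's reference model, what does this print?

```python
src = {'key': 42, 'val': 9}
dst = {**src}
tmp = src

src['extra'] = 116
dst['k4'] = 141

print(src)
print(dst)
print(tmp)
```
{'key': 42, 'val': 9, 'extra': 116}
{'key': 42, 'val': 9, 'k4': 141}
{'key': 42, 'val': 9, 'extra': 116}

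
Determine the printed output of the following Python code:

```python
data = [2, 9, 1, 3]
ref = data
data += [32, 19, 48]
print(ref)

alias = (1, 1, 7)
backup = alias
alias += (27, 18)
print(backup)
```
[2, 9, 1, 3, 32, 19, 48]
(1, 1, 7)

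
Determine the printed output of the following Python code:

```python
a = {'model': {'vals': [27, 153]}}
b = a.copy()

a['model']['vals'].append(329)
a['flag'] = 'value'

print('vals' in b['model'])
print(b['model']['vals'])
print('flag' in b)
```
True
[27, 153, 329]
False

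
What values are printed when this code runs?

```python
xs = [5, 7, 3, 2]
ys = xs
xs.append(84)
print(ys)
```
[5, 7, 3, 2, 84]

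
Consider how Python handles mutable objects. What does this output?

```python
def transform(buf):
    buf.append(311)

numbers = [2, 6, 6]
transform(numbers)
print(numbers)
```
[2, 6, 6, 311]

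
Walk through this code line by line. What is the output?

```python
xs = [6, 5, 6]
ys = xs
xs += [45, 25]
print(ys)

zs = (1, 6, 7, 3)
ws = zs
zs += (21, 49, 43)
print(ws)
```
[6, 5, 6, 45, 25]
(1, 6, 7, 3)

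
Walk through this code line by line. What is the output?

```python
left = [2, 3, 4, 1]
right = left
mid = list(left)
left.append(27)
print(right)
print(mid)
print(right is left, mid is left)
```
[2, 3, 4, 1, 27]
[2, 3, 4, 1]
True False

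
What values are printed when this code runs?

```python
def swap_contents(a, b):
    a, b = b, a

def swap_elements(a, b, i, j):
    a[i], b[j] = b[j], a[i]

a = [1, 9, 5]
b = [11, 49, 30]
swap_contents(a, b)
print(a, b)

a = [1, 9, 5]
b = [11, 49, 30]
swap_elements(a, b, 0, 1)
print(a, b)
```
[1, 9, 5] [11, 49, 30]
[49, 9, 5] [11, 1, 30]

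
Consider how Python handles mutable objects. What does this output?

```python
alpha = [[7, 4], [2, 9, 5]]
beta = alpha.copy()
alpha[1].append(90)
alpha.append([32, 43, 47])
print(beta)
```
[[7, 4], [2, 9, 5, 90]]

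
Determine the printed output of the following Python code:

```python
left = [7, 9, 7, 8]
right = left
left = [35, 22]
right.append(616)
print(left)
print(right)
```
[35, 22]
[7, 9, 7, 8, 616]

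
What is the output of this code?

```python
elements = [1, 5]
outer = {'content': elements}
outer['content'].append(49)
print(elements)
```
[1, 5, 49]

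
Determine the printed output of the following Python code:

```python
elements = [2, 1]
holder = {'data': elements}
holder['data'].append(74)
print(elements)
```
[2, 1, 74]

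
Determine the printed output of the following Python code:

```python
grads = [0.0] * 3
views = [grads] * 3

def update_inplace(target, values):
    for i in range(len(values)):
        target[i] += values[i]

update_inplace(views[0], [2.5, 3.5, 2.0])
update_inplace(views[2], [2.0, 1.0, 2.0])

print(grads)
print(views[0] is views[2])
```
[4.5, 4.5, 4.0]
True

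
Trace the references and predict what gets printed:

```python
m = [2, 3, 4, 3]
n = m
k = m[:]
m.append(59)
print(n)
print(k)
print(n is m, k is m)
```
[2, 3, 4, 3, 59]
[2, 3, 4, 3]
True False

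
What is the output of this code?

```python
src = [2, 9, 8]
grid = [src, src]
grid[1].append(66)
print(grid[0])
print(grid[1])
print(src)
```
[2, 9, 8, 66]
[2, 9, 8, 66]
[2, 9, 8, 66]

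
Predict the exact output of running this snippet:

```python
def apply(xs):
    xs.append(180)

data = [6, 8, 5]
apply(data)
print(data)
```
[6, 8, 5, 180]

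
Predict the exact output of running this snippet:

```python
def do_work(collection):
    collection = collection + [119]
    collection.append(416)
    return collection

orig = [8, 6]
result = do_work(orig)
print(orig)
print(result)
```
[8, 6]
[8, 6, 119, 416]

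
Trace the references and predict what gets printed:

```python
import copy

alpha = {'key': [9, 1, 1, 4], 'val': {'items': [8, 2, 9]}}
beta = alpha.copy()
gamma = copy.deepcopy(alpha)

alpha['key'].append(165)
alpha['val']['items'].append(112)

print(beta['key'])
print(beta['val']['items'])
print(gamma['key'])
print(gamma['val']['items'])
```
[9, 1, 1, 4, 165]
[8, 2, 9, 112]
[9, 1, 1, 4]
[8, 2, 9]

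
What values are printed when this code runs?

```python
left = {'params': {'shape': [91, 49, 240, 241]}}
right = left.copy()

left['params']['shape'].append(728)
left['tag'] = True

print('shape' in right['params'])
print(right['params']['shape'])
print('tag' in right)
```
True
[91, 49, 240, 241, 728]
False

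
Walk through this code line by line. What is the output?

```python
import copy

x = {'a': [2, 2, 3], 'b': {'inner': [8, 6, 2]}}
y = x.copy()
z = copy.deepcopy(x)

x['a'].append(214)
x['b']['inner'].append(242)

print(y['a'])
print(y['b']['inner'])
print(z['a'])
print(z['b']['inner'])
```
[2, 2, 3, 214]
[8, 6, 2, 242]
[2, 2, 3]
[8, 6, 2]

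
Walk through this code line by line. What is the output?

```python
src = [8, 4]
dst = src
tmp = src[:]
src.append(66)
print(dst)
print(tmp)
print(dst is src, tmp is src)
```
[8, 4, 66]
[8, 4]
True False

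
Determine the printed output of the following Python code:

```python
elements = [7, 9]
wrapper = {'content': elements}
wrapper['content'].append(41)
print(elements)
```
[7, 9, 41]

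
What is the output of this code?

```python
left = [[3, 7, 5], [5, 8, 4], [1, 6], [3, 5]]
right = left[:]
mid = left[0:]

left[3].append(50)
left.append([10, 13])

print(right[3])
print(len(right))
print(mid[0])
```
[3, 5, 50]
4
[3, 7, 5]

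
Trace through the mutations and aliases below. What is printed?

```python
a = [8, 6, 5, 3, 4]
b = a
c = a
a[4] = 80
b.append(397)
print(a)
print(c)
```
[8, 6, 5, 3, 80, 397]
[8, 6, 5, 3, 80, 397]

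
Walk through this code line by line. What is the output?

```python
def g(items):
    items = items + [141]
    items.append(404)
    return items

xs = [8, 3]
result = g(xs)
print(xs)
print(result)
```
[8, 3]
[8, 3, 141, 404]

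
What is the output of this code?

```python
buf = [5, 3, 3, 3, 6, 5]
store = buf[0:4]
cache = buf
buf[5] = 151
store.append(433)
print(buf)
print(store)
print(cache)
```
[5, 3, 3, 3, 6, 151]
[5, 3, 3, 3, 433]
[5, 3, 3, 3, 6, 151]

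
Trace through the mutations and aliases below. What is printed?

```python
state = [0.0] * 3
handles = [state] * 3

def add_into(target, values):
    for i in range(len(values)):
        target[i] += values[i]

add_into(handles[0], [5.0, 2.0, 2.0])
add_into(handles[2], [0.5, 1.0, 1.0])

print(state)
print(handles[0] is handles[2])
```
[5.5, 3.0, 3.0]
True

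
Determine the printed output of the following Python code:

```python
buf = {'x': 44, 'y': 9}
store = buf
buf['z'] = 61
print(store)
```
{'x': 44, 'y': 9, 'z': 61}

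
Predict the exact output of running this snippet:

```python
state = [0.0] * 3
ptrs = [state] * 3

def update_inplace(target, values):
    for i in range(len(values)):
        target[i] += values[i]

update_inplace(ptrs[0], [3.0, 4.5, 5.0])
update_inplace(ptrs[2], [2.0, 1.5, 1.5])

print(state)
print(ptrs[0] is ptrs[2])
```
[5.0, 6.0, 6.5]
True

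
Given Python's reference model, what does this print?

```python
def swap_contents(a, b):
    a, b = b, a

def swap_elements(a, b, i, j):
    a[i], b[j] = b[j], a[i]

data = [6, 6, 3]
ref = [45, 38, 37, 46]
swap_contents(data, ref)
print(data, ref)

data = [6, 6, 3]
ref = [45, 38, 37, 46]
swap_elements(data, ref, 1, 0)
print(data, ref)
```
[6, 6, 3] [45, 38, 37, 46]
[6, 45, 3] [6, 38, 37, 46]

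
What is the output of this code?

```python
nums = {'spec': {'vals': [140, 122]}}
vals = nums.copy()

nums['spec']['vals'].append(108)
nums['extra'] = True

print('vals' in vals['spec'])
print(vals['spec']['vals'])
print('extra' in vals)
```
True
[140, 122, 108]
False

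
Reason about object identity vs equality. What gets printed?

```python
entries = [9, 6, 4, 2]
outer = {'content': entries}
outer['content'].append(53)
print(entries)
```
[9, 6, 4, 2, 53]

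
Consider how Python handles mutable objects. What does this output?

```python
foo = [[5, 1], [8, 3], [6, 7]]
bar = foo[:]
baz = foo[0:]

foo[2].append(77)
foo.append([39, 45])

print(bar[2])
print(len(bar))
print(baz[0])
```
[6, 7, 77]
3
[5, 1]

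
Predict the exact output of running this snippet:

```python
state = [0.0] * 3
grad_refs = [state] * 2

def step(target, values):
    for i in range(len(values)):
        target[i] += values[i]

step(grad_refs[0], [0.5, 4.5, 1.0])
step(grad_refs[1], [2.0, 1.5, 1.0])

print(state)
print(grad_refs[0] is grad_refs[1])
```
[2.5, 6.0, 2.0]
True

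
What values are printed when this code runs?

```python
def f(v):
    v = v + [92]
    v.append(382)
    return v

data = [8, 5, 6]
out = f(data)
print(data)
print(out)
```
[8, 5, 6]
[8, 5, 6, 92, 382]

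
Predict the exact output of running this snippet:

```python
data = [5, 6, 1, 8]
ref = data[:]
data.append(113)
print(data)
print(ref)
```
[5, 6, 1, 8, 113]
[5, 6, 1, 8]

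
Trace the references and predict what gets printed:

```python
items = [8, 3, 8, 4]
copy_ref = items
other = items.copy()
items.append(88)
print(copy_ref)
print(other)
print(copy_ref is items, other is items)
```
[8, 3, 8, 4, 88]
[8, 3, 8, 4]
True False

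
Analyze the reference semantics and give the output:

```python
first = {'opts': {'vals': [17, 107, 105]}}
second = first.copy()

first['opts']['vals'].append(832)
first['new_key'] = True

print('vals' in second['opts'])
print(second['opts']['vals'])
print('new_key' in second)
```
True
[17, 107, 105, 832]
False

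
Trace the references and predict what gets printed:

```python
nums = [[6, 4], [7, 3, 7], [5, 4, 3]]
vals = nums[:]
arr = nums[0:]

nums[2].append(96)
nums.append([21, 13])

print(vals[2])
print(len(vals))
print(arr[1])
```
[5, 4, 3, 96]
3
[7, 3, 7]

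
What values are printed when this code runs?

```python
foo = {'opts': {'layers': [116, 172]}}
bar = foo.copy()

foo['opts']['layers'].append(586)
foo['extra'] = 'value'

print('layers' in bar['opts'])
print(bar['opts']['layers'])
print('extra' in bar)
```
True
[116, 172, 586]
False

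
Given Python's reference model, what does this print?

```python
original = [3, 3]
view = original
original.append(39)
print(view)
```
[3, 3, 39]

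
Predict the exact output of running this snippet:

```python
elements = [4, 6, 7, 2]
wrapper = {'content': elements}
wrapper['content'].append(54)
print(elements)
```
[4, 6, 7, 2, 54]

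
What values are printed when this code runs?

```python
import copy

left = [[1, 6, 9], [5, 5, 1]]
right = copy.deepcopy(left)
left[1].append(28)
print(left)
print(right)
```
[[1, 6, 9], [5, 5, 1, 28]]
[[1, 6, 9], [5, 5, 1]]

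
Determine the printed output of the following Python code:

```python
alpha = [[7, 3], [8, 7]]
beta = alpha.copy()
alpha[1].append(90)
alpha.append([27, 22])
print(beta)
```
[[7, 3], [8, 7, 90]]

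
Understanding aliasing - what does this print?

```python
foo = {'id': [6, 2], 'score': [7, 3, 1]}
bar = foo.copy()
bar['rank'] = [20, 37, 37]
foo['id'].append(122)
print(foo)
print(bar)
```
{'id': [6, 2, 122], 'score': [7, 3, 1]}
{'id': [6, 2, 122], 'score': [7, 3, 1], 'rank': [20, 37, 37]}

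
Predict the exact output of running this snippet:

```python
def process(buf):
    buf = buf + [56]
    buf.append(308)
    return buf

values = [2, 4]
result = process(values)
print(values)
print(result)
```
[2, 4]
[2, 4, 56, 308]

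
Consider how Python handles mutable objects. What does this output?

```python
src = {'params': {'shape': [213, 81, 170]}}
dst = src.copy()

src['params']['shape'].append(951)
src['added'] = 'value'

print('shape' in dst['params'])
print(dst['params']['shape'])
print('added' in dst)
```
True
[213, 81, 170, 951]
False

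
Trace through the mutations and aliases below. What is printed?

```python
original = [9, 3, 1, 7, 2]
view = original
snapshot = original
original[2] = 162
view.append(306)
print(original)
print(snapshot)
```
[9, 3, 162, 7, 2, 306]
[9, 3, 162, 7, 2, 306]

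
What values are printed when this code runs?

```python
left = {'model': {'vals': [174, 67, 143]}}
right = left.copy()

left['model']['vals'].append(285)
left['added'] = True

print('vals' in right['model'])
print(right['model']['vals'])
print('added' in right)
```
True
[174, 67, 143, 285]
False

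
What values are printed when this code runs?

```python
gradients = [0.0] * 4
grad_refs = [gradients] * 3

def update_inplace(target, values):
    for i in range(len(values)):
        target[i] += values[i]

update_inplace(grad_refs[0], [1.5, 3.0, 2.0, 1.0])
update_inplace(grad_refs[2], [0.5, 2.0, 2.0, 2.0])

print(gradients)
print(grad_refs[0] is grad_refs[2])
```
[2.0, 5.0, 4.0, 3.0]
True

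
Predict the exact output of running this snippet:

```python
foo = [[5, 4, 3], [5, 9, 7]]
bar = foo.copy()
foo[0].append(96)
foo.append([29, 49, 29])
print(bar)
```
[[5, 4, 3, 96], [5, 9, 7]]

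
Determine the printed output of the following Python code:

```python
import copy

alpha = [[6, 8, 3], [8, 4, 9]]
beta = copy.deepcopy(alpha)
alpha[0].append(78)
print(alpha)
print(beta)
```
[[6, 8, 3, 78], [8, 4, 9]]
[[6, 8, 3], [8, 4, 9]]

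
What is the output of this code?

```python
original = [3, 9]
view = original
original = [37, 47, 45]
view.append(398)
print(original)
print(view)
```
[37, 47, 45]
[3, 9, 398]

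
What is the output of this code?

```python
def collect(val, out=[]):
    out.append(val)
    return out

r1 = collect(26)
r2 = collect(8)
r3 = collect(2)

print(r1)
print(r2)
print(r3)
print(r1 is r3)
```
[26, 8, 2]
[26, 8, 2]
[26, 8, 2]
True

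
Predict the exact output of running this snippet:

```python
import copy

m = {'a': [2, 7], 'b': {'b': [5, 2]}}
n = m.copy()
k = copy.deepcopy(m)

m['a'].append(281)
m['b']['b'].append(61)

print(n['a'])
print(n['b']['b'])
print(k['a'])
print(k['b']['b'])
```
[2, 7, 281]
[5, 2, 61]
[2, 7]
[5, 2]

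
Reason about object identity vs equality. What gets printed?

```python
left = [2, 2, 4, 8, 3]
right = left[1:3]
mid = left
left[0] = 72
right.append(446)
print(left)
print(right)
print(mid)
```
[72, 2, 4, 8, 3]
[2, 4, 446]
[72, 2, 4, 8, 3]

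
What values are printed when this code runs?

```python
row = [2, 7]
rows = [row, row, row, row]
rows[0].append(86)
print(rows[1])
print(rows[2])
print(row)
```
[2, 7, 86]
[2, 7, 86]
[2, 7, 86]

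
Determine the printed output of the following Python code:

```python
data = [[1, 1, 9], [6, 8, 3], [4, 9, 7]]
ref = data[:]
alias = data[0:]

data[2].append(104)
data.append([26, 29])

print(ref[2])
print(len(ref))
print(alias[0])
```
[4, 9, 7, 104]
3
[1, 1, 9]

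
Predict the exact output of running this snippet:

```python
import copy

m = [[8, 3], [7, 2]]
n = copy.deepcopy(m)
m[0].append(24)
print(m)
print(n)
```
[[8, 3, 24], [7, 2]]
[[8, 3], [7, 2]]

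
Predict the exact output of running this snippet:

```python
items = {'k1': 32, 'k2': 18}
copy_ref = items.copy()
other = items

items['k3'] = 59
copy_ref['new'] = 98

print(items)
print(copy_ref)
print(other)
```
{'k1': 32, 'k2': 18, 'k3': 59}
{'k1': 32, 'k2': 18, 'new': 98}
{'k1': 32, 'k2': 18, 'k3': 59}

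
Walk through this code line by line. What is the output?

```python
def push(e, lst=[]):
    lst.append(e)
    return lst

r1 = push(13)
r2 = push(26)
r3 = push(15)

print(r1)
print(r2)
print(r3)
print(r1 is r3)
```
[13, 26, 15]
[13, 26, 15]
[13, 26, 15]
True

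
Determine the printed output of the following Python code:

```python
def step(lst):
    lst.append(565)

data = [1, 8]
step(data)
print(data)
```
[1, 8, 565]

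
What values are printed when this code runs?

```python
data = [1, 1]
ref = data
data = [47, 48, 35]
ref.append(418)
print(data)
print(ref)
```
[47, 48, 35]
[1, 1, 418]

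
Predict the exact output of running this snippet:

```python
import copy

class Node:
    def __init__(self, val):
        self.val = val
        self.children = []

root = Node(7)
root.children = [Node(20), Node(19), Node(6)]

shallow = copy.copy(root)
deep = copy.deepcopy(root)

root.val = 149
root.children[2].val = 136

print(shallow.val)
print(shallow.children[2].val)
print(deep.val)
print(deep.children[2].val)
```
7
136
7
6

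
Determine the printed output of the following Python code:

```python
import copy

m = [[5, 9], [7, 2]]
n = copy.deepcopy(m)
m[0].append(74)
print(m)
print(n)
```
[[5, 9, 74], [7, 2]]
[[5, 9], [7, 2]]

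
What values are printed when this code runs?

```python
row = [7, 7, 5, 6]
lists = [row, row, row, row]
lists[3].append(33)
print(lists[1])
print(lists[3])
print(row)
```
[7, 7, 5, 6, 33]
[7, 7, 5, 6, 33]
[7, 7, 5, 6, 33]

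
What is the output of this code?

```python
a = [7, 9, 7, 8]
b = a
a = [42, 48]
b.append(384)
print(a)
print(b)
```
[42, 48]
[7, 9, 7, 8, 384]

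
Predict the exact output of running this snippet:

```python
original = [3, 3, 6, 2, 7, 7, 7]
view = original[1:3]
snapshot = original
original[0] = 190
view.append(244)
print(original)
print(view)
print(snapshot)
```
[190, 3, 6, 2, 7, 7, 7]
[3, 6, 244]
[190, 3, 6, 2, 7, 7, 7]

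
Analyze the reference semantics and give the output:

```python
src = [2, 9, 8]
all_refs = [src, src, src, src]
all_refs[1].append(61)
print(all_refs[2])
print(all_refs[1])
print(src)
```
[2, 9, 8, 61]
[2, 9, 8, 61]
[2, 9, 8, 61]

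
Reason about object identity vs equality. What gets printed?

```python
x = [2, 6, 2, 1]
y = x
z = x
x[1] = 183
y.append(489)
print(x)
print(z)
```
[2, 183, 2, 1, 489]
[2, 183, 2, 1, 489]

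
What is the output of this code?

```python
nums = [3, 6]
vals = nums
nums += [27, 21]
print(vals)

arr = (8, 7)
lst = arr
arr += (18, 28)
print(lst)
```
[3, 6, 27, 21]
(8, 7)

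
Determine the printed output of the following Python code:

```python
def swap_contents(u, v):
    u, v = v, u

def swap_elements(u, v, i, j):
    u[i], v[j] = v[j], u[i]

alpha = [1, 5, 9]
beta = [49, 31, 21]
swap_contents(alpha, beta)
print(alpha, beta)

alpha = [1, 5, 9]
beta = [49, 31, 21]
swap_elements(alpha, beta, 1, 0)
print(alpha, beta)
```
[1, 5, 9] [49, 31, 21]
[1, 49, 9] [5, 31, 21]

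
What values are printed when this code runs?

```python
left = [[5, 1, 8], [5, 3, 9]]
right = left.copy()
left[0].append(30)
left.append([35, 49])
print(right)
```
[[5, 1, 8, 30], [5, 3, 9]]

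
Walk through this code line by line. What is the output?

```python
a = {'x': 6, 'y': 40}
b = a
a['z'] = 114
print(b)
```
{'x': 6, 'y': 40, 'z': 114}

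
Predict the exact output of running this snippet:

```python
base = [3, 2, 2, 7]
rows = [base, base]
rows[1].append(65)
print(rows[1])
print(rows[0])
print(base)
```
[3, 2, 2, 7, 65]
[3, 2, 2, 7, 65]
[3, 2, 2, 7, 65]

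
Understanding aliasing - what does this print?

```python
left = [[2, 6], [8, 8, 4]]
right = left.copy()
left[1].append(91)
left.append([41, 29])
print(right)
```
[[2, 6], [8, 8, 4, 91]]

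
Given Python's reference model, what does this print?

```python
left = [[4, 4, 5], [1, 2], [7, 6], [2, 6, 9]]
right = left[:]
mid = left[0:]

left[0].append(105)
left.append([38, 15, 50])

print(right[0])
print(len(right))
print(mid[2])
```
[4, 4, 5, 105]
4
[7, 6]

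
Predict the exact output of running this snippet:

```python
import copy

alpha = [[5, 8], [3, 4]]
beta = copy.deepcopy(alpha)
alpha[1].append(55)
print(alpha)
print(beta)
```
[[5, 8], [3, 4, 55]]
[[5, 8], [3, 4]]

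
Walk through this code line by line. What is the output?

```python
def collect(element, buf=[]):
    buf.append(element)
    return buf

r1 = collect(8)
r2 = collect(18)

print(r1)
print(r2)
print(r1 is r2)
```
[8, 18]
[8, 18]
True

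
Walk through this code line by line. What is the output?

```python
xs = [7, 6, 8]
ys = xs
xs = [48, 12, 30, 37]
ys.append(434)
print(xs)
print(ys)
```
[48, 12, 30, 37]
[7, 6, 8, 434]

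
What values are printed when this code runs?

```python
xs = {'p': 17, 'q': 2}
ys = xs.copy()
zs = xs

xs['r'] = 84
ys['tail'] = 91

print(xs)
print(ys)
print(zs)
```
{'p': 17, 'q': 2, 'r': 84}
{'p': 17, 'q': 2, 'tail': 91}
{'p': 17, 'q': 2, 'r': 84}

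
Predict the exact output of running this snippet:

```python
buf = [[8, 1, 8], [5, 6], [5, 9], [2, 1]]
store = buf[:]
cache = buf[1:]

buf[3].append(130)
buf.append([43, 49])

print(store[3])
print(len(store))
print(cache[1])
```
[2, 1, 130]
4
[5, 9]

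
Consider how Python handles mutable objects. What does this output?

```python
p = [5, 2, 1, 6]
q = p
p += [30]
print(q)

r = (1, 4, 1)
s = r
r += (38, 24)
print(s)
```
[5, 2, 1, 6, 30]
(1, 4, 1)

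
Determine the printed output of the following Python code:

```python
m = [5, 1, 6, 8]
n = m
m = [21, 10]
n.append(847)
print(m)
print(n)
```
[21, 10]
[5, 1, 6, 8, 847]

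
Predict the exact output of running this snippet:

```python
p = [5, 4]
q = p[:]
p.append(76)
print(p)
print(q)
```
[5, 4, 76]
[5, 4]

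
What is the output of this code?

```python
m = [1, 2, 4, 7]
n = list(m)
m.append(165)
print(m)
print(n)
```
[1, 2, 4, 7, 165]
[1, 2, 4, 7]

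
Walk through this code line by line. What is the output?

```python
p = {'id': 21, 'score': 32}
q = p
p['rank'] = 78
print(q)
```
{'id': 21, 'score': 32, 'rank': 78}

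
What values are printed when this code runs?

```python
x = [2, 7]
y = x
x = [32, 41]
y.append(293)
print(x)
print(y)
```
[32, 41]
[2, 7, 293]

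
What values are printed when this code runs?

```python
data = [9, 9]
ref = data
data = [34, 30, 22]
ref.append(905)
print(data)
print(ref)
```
[34, 30, 22]
[9, 9, 905]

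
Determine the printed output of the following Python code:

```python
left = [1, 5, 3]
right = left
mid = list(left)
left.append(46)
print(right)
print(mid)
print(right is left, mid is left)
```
[1, 5, 3, 46]
[1, 5, 3]
True False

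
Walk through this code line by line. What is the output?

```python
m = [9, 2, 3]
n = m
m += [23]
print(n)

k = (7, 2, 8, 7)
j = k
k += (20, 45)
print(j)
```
[9, 2, 3, 23]
(7, 2, 8, 7)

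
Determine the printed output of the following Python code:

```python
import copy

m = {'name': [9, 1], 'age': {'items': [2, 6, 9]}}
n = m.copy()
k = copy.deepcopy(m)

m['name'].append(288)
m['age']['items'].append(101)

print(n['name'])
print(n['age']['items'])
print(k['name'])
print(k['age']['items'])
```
[9, 1, 288]
[2, 6, 9, 101]
[9, 1]
[2, 6, 9]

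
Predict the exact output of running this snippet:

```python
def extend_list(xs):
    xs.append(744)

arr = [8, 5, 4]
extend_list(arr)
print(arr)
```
[8, 5, 4, 744]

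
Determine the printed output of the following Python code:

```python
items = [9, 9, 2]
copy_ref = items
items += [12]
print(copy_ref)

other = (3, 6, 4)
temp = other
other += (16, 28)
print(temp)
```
[9, 9, 2, 12]
(3, 6, 4)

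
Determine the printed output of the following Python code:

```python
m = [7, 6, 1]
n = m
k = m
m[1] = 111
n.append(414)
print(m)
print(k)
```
[7, 111, 1, 414]
[7, 111, 1, 414]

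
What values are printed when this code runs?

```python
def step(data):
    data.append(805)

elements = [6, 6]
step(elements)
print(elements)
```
[6, 6, 805]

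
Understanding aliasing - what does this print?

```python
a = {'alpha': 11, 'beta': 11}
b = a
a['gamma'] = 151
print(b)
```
{'alpha': 11, 'beta': 11, 'gamma': 151}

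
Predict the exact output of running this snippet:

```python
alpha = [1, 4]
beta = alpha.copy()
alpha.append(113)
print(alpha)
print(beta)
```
[1, 4, 113]
[1, 4]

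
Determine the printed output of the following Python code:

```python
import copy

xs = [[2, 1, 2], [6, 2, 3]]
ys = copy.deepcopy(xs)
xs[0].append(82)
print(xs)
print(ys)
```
[[2, 1, 2, 82], [6, 2, 3]]
[[2, 1, 2], [6, 2, 3]]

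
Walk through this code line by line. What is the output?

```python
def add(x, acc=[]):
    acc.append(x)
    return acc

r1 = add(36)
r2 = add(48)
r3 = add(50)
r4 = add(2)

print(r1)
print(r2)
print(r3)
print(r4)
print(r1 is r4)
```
[36, 48, 50, 2]
[36, 48, 50, 2]
[36, 48, 50, 2]
[36, 48, 50, 2]
True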